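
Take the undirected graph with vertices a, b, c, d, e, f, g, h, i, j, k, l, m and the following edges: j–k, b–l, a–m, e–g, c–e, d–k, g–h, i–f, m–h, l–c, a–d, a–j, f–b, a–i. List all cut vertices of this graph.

a

Removing a increases the component count from 1 to 2, so a is a cut vertex.
By contrast removing f leaves 1 component; it is not a cut vertex. No other vertex is a cut vertex either.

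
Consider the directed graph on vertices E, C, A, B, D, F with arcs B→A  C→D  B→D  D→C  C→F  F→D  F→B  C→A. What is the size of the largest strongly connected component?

4

{B, C, D, F} are all mutually reachable — one SCC of size 4.
{A} is an SCC by itself.
{E} is an SCC by itself.
The largest has 4 vertices.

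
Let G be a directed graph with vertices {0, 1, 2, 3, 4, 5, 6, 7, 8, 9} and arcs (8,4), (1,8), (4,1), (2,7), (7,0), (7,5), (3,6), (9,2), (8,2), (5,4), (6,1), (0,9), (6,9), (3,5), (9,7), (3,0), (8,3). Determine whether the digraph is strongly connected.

Yes

From 5 we can reach every vertex (0, 1, 2, 3, 4, 5, 6, 7, 8, 9), and every vertex can reach 5 (0, 1, 2, 3, 4, 5, 6, 7, 8, 9). So the whole graph is one strongly connected component.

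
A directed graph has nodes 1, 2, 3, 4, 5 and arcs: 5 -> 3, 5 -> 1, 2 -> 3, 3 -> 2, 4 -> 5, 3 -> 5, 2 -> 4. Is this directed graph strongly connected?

No

There is no directed path from 1 to 2, so the graph is not strongly connected.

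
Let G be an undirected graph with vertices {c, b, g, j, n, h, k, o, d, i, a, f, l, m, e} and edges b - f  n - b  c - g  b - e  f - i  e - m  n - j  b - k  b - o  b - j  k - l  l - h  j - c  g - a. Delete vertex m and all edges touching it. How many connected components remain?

With m gone, the remaining components are: {d}; {a, b, c, e, f, g, h, i, j, k, l, n, o}.
That is 2 components.

2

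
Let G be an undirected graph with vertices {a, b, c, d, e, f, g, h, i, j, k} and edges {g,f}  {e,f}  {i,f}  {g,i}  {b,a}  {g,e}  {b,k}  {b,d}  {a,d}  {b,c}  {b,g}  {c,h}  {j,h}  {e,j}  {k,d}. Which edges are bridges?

none

The edges on the cycle b-k-d-b are not bridges since each lies on that cycle.
Every edge lies on some cycle, so there are no bridges.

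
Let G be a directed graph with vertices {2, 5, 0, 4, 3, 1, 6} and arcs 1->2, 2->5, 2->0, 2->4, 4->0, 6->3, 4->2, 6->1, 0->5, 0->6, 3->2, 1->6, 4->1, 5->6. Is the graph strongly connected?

Yes

From 5 we can reach every vertex (0, 1, 2, 3, 4, 5, 6), and every vertex can reach 5 (0, 1, 2, 3, 4, 5, 6). So the whole graph is one strongly connected component.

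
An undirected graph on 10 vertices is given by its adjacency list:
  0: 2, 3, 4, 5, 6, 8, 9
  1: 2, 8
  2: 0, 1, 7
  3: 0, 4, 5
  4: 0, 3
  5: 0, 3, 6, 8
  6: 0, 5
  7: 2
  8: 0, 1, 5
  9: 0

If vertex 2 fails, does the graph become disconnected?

Yes

Deleting 2 raises the number of components from 1 to 2, so 2 is a cut vertex.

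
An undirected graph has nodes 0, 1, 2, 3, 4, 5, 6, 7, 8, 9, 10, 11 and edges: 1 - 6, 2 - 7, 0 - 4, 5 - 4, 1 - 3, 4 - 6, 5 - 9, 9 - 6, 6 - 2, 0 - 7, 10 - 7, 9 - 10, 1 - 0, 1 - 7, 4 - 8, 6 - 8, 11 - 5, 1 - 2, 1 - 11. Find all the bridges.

The edges on the cycle 1-0-4-5-11-1 are not bridges since each lies on that cycle.
But removing 1 - 3 disconnects 1 from 3 — this is a bridge.

1-3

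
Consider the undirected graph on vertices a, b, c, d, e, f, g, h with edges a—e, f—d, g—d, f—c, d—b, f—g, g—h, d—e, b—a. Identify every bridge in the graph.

c-f, g-h

The edges on the cycle d-b-a-e-d are not bridges since each lies on that cycle.
But removing g—h disconnects g from h; removing c—f disconnects c from f — these are bridges.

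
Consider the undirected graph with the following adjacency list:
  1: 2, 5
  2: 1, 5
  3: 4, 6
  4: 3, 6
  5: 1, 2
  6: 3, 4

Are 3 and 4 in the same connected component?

Yes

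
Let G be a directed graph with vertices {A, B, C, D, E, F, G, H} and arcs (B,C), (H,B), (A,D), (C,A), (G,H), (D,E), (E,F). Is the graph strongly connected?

No

There is no directed path from D to G, so the graph is not strongly connected.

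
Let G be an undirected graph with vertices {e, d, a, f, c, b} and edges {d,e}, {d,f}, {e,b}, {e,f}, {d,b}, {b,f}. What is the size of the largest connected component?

4

c is isolated — a component by itself.
a is isolated — a component by itself.
Starting from b we can reach b, d, e, f. That is one component of size 4.
The largest has 4 vertices.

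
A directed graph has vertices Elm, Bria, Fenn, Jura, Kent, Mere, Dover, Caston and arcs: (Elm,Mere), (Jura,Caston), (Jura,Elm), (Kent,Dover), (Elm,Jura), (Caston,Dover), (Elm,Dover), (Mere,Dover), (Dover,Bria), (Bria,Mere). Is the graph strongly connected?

No

There is no directed path from Dover to Kent, so the graph is not strongly connected.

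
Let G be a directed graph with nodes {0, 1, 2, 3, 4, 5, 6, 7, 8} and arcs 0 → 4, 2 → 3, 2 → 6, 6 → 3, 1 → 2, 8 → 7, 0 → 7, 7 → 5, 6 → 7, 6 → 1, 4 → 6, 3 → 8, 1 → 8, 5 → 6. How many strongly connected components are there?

3

{1, 2, 3, 5, 6, 7, 8} are all mutually reachable — one SCC of size 7.
{0} is an SCC by itself.
{4} is an SCC by itself.
That gives 3 strongly connected components.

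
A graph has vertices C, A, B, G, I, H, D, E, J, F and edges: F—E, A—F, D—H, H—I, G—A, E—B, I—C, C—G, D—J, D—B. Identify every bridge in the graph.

The edges on the cycle D-H-I-C-G-A-F-E-B-D are not bridges since each lies on that cycle.
But removing D—J disconnects D from J — this is a bridge.

D-J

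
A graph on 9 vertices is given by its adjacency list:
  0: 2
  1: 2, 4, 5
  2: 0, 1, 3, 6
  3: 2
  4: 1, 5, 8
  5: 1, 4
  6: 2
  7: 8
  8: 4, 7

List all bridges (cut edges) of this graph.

0-2, 1-2, 2-3, 2-6, 4-8, 7-8

The edges on the cycle 1-5-4-1 are not bridges since each lies on that cycle.
But removing 2-0 disconnects 2 from 0; removing 2-6 disconnects 2 from 6; removing 2-3 disconnects 2 from 3; removing 8-4 disconnects 8 from 4 — these are bridges.
In total 6 edges are bridges.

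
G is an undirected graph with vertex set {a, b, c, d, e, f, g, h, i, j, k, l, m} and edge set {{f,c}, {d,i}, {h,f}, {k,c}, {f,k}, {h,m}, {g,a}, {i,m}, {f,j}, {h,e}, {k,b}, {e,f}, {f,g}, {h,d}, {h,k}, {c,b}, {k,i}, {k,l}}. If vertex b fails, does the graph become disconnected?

No

Deleting b leaves 1 component (was 1) (its neighbors c, k remain connected to each other), so b is not a cut vertex.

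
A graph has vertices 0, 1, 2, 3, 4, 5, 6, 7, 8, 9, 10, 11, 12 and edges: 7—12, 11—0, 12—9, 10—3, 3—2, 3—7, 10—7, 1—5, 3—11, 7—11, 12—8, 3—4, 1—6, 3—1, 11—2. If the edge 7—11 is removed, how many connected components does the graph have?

1

7 and 11 are still connected via 7-3-11, so the component count stays at 1.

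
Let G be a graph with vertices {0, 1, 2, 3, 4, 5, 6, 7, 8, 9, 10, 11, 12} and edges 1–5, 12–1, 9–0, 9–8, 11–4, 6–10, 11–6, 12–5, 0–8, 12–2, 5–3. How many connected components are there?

7 is isolated — a component by itself.
Starting from 0 we can reach 0, 8, 9. That is one component of size 3.
Starting from 4 we can reach 4, 6, 10, 11. That is one component of size 4.
Starting from 1 we can reach 1, 2, 3, 5, 12. That is one component of size 5.
Total: 4 components.

4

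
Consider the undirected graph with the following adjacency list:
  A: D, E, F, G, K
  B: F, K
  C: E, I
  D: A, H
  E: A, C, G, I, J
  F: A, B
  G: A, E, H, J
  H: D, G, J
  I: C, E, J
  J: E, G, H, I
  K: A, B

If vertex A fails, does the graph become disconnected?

Yes

Deleting A raises the number of components from 1 to 2, so A is a cut vertex.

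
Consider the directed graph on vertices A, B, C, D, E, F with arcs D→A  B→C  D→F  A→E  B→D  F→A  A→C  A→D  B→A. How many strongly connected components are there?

4

{A, D, F} are all mutually reachable — one SCC of size 3.
{E} is an SCC by itself.
{C} is an SCC by itself.
{B} is an SCC by itself.
That gives 4 strongly connected components.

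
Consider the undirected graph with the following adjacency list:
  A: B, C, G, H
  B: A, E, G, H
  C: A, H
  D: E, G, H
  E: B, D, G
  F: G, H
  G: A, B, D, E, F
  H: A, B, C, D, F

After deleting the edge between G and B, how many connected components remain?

G and B are still connected via G-E-B, so the component count stays at 1.

1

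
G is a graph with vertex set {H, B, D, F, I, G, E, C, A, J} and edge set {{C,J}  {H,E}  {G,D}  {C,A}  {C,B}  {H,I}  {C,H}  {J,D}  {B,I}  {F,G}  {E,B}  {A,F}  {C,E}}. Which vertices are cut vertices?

Removing C increases the component count from 1 to 2, so C is a cut vertex.
By contrast removing F leaves 1 component; it is not a cut vertex. No other vertex is a cut vertex either.

C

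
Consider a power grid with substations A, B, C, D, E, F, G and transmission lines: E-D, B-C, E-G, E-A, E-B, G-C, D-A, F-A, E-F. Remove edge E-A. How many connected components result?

1

E and A are still connected via E-D-A, so the component count stays at 1.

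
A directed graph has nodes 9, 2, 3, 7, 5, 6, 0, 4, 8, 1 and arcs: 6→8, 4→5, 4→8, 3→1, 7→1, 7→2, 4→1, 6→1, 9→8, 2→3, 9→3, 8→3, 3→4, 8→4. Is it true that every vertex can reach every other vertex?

There is no directed path from 6 to 0, so the graph is not strongly connected.

No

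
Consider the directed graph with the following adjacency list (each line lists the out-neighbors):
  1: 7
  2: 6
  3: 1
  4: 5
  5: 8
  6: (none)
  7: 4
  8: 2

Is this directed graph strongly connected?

No

There is no directed path from 7 to 3, so the graph is not strongly connected.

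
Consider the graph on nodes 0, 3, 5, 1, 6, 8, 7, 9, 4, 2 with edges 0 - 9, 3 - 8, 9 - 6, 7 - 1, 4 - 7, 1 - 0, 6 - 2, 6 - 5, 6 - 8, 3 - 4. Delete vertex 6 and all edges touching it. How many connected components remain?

With 6 gone, the remaining components are: {2}; {5}; {0, 1, 3, 4, 7, 8, 9}.
That is 3 components.

3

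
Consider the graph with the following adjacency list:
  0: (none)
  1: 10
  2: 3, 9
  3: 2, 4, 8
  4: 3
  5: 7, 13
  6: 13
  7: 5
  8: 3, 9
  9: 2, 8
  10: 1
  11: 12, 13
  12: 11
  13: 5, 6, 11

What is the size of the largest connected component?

0 is isolated — a component by itself.
Starting from 1 we can reach 1, 10. That is one component of size 2.
Starting from 2 we can reach 2, 3, 4, 8, 9. That is one component of size 5.
Starting from 5 we can reach 5, 6, 7, 11, 12, 13. That is one component of size 6.
The largest has 6 vertices.

6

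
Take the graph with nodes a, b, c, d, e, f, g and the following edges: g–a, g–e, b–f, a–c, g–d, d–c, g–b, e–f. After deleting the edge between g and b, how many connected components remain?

g and b are still connected via g-e-f-b, so the component count stays at 1.

1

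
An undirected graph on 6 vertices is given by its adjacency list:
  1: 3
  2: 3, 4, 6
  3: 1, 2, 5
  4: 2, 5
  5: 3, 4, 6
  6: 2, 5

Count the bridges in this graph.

The edges on the cycle 5-6-2-4-5 are not bridges since each lies on that cycle.
But removing 3-1 disconnects 3 from 1 — this is a bridge.

1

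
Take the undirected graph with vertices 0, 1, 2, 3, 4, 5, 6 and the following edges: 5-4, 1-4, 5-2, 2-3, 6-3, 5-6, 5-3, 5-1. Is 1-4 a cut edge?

After removing 1-4, the path 1-5-4 still connects them, so the edge is not a bridge.

No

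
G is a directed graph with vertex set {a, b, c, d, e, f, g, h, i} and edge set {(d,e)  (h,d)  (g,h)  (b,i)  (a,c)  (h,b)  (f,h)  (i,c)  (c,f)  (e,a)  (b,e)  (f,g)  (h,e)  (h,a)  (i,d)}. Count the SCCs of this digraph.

{a, b, c, d, e, f, g, h, i} are all mutually reachable — one SCC of size 9.
That gives 1 strongly connected component.

1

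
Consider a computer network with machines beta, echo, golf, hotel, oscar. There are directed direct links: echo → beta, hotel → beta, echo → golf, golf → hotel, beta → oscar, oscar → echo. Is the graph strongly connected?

Yes

From hotel we can reach every vertex (beta, echo, golf, hotel, oscar), and every vertex can reach hotel (beta, echo, golf, hotel, oscar). So the whole graph is one strongly connected component.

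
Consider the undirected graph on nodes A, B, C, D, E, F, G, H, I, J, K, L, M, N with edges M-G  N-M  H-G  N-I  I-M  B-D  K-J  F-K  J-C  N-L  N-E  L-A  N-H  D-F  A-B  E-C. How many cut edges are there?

0

The edges on the cycle N-L-A-B-D-F-K-J-C-E-N are not bridges since each lies on that cycle.
Every edge lies on some cycle, so there are no bridges.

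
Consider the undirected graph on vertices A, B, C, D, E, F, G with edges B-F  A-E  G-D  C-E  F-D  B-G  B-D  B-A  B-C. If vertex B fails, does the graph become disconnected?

Deleting B raises the number of components from 1 to 2, so B is a cut vertex.

Yes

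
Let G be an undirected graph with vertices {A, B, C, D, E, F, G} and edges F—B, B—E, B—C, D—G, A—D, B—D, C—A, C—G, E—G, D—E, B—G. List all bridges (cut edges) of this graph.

B-F

The edges on the cycle B-C-A-D-B are not bridges since each lies on that cycle.
But removing F—B disconnects F from B — this is a bridge.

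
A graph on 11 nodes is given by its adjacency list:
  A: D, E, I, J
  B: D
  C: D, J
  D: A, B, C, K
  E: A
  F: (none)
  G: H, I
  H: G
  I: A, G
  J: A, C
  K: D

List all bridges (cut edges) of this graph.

The edges on the cycle D-A-J-C-D are not bridges since each lies on that cycle.
But removing A-I disconnects A from I; removing I-G disconnects I from G; removing A-E disconnects A from E; removing H-G disconnects H from G — these are bridges.
In total 6 edges are bridges.

A-E, A-I, B-D, D-K, G-H, G-I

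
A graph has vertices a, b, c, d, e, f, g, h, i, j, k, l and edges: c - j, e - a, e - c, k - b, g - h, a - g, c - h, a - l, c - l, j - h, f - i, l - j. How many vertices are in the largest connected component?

d is isolated — a component by itself.
Starting from b we can reach b, k. That is one component of size 2.
Starting from f we can reach f, i. That is one component of size 2.
Starting from a we can reach a, c, e, g, h, j, l. That is one component of size 7.
The largest has 7 vertices.

7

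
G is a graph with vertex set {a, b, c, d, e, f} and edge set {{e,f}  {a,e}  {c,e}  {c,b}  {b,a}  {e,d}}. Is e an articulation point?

Deleting e raises the number of components from 1 to 3, so e is a cut vertex.

Yes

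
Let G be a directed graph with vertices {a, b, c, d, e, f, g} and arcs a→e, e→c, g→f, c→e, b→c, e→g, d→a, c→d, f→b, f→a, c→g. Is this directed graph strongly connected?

Yes

From e we can reach every vertex (a, b, c, d, e, f, g), and every vertex can reach e (a, b, c, d, e, f, g). So the whole graph is one strongly connected component.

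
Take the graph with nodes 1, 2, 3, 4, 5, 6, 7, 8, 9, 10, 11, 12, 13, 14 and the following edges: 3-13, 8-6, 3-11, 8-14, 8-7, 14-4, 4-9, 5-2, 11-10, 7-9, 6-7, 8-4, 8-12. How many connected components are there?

4

1 is isolated — a component by itself.
Starting from 2 we can reach 2, 5. That is one component of size 2.
Starting from 3 we can reach 3, 10, 11, 13. That is one component of size 4.
Starting from 4 we can reach 4, 6, 7, 8, 9, 12, 14. That is one component of size 7.
Total: 4 components.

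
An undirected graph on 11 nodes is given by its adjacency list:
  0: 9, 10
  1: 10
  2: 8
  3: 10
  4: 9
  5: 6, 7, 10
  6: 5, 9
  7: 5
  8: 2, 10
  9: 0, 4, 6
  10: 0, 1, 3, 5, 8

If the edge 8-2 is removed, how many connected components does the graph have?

2

Before removal there is 1 component.
8-2 is a bridge — removing it separates 8's side from 2's side.
After removal: 2 components.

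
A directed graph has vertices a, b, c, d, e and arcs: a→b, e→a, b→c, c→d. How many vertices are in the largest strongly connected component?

{a} is an SCC by itself.
{e} is an SCC by itself.
{b} is an SCC by itself.
{c} is an SCC by itself.
{d} is an SCC by itself.
The largest has 1 vertex.

1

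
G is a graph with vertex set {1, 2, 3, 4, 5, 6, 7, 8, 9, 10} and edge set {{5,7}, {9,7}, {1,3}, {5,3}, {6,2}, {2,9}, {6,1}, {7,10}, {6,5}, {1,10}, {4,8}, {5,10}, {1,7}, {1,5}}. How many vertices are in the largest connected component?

Starting from 4 we can reach 4, 8. That is one component of size 2.
Starting from 1 we can reach 1, 2, 3, 5, 6, 7, 9, 10. That is one component of size 8.
The largest has 8 vertices.

8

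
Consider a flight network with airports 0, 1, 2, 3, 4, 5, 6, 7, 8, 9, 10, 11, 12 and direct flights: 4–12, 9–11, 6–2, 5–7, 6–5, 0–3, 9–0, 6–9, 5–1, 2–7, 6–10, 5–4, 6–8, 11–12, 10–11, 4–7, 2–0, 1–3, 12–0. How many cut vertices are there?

1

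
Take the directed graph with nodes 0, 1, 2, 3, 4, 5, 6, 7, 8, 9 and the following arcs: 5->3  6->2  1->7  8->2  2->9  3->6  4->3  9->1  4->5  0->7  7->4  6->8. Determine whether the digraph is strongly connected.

No

There is no directed path from 3 to 0, so the graph is not strongly connected.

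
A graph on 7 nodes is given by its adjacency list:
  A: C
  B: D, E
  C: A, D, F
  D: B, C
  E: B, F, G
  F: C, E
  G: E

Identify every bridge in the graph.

A-C, E-G

The edges on the cycle C-F-E-B-D-C are not bridges since each lies on that cycle.
But removing E-G disconnects E from G; removing C-A disconnects C from A — these are bridges.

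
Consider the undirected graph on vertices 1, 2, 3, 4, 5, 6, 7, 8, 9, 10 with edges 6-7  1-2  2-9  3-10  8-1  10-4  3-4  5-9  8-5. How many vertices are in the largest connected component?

Starting from 6 we can reach 6, 7. That is one component of size 2.
Starting from 3 we can reach 3, 4, 10. That is one component of size 3.
Starting from 1 we can reach 1, 2, 5, 8, 9. That is one component of size 5.
The largest has 5 vertices.

5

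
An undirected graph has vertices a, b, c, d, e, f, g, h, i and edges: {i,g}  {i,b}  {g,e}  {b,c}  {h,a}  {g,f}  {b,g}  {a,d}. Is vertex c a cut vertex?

No

Deleting c leaves 2 components (was 2), so c is not a cut vertex.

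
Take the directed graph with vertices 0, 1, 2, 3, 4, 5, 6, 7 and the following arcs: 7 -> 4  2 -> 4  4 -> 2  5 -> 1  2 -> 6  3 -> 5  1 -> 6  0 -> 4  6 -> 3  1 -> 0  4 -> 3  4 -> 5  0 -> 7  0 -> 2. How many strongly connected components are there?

{0, 1, 2, 3, 4, 5, 6, 7} are all mutually reachable — one SCC of size 8.
That gives 1 strongly connected component.

1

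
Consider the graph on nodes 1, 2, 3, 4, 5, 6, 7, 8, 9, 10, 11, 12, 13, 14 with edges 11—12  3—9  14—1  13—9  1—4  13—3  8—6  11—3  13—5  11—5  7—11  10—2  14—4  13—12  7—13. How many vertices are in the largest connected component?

Starting from 2 we can reach 2, 10. That is one component of size 2.
Starting from 6 we can reach 6, 8. That is one component of size 2.
Starting from 1 we can reach 1, 4, 14. That is one component of size 3.
Starting from 3 we can reach 3, 5, 7, 9, 11, 12, 13. That is one component of size 7.
The largest has 7 vertices.

7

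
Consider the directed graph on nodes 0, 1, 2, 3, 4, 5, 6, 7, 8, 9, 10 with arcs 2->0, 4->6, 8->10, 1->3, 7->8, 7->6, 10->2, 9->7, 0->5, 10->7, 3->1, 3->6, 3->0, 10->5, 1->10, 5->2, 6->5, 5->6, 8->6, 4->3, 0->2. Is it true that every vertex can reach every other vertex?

There is no directed path from 6 to 3, so the graph is not strongly connected.

No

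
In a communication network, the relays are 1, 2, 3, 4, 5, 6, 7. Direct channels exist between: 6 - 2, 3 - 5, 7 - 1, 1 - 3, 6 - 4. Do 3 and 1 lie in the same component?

From 3 we can reach 1, 3, 5, 7, which includes 1.

Yes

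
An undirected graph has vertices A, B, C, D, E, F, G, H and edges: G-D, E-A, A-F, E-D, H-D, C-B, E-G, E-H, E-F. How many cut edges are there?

The edges on the cycle E-A-F-E are not bridges since each lies on that cycle.
But removing C-B disconnects C from B — this is a bridge.

1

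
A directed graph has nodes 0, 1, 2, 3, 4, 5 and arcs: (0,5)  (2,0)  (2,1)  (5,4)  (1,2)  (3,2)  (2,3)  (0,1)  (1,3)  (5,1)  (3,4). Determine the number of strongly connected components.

{0, 1, 2, 3, 5} are all mutually reachable — one SCC of size 5.
{4} is an SCC by itself.
That gives 2 strongly connected components.

2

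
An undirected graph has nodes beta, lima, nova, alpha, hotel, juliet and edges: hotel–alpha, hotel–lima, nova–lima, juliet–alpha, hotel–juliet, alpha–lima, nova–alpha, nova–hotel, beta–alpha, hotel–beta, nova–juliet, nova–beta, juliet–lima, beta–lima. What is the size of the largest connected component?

6

Starting from beta we can reach beta, lima, nova, alpha, hotel, juliet. That is one component of size 6.
The largest has 6 vertices.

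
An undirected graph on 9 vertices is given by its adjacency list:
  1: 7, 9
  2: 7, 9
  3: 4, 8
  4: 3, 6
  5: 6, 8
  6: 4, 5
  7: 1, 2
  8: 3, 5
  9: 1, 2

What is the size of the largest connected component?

Starting from 1 we can reach 1, 2, 7, 9. That is one component of size 4.
Starting from 3 we can reach 3, 4, 5, 6, 8. That is one component of size 5.
The largest has 5 vertices.

5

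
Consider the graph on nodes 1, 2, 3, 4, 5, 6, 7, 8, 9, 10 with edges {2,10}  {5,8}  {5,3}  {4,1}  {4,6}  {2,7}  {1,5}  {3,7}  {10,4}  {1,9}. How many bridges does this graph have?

3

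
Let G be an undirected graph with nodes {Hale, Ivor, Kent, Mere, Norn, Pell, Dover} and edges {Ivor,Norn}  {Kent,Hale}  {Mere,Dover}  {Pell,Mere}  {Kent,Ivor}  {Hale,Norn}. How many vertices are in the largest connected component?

Starting from Mere we can reach Mere, Pell, Dover. That is one component of size 3.
Starting from Hale we can reach Hale, Ivor, Kent, Norn. That is one component of size 4.
The largest has 4 vertices.

4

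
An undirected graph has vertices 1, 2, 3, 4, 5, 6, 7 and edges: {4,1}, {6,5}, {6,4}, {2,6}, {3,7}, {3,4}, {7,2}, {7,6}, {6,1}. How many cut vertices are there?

Removing 6 increases the component count from 1 to 2, so 6 is a cut vertex.
By contrast removing 2 leaves 1 component; it is not a cut vertex. No other vertex is a cut vertex either.

1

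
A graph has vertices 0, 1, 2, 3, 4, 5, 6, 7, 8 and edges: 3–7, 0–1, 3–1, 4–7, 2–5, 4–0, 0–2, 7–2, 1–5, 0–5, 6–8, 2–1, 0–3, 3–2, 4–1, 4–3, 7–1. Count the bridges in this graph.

The edges on the cycle 3-7-2-3 are not bridges since each lies on that cycle.
But removing 8–6 disconnects 8 from 6 — this is a bridge.

1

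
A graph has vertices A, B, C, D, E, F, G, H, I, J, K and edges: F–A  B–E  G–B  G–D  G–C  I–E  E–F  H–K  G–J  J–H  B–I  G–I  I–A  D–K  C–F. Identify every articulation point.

Removing G increases the component count from 1 to 2, so G is a cut vertex.
By contrast removing I leaves 1 component; it is not a cut vertex. No other vertex is a cut vertex either.

G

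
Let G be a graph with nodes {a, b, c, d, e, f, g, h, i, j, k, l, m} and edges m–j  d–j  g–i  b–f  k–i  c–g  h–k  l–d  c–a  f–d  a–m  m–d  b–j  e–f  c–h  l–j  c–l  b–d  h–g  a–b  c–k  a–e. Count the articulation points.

Removing c increases the component count from 1 to 2, so c is a cut vertex.
By contrast removing b leaves 1 component; it is not a cut vertex. No other vertex is a cut vertex either.

1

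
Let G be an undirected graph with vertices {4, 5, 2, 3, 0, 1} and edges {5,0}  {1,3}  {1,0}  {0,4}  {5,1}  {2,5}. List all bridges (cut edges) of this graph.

0-4, 1-3, 2-5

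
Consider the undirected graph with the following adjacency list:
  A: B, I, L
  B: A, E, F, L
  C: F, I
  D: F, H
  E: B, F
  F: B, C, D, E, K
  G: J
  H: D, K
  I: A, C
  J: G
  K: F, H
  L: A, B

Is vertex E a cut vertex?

Deleting E leaves 2 components (was 2), so E is not a cut vertex.

No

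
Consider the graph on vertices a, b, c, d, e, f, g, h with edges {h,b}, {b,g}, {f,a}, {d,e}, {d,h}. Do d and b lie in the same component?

From d we can reach b, d, e, g, h, which includes b.

Yes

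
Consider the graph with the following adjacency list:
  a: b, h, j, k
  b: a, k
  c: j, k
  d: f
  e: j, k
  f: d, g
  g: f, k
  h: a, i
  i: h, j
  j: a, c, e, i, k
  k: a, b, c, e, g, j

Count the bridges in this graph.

The edges on the cycle k-a-h-i-j-e-k are not bridges since each lies on that cycle.
But removing d-f disconnects d from f; removing g-k disconnects g from k; removing g-f disconnects g from f — these are bridges.
That makes 3 bridges.

3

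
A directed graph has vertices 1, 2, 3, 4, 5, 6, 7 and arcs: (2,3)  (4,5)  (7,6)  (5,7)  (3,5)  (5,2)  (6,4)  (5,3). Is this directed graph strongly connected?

No

There is no directed path from 3 to 1, so the graph is not strongly connected.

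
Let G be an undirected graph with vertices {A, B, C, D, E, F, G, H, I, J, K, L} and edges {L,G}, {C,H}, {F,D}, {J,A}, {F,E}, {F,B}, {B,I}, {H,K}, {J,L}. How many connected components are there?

3

Starting from C we can reach C, H, K. That is one component of size 3.
Starting from A we can reach A, G, J, L. That is one component of size 4.
Starting from B we can reach B, D, E, F, I. That is one component of size 5.
Total: 3 components.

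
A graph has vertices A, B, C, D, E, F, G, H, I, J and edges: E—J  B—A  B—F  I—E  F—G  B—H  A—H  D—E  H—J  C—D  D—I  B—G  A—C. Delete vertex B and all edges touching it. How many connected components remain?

2

With B gone, the remaining components are: {F, G}; {A, C, D, E, H, I, J}.
That is 2 components.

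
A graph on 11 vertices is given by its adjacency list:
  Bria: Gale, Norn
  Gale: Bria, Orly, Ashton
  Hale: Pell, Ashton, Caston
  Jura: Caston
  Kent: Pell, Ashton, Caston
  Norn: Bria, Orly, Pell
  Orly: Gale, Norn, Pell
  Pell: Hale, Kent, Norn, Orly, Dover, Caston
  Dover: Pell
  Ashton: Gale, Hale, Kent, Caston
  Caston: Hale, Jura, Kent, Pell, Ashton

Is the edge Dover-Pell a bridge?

Removing Dover-Pell leaves no path between Dover and Pell: the component count goes from 1 to 2. So it is a bridge.

Yes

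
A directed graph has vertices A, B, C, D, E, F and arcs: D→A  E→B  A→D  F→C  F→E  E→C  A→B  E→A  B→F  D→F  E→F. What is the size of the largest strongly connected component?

5

{A, B, D, E, F} are all mutually reachable — one SCC of size 5.
{C} is an SCC by itself.
The largest has 5 vertices.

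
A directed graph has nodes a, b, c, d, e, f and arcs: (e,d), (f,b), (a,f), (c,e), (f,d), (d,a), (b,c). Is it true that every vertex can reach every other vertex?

Yes

From a we can reach every vertex (a, b, c, d, e, f), and every vertex can reach a (a, b, c, d, e, f). So the whole graph is one strongly connected component.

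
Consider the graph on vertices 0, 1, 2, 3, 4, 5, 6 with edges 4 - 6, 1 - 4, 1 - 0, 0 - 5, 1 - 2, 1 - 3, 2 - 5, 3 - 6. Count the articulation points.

Removing 1 increases the component count from 1 to 2, so 1 is a cut vertex.
By contrast removing 0 leaves 1 component; it is not a cut vertex. No other vertex is a cut vertex either.

1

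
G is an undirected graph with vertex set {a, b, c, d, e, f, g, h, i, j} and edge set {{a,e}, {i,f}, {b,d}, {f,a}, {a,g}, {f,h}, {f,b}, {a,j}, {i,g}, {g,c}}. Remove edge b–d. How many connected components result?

2

Before removal there is 1 component.
b–d is a bridge — removing it separates b's side from d's side.
After removal: 2 components.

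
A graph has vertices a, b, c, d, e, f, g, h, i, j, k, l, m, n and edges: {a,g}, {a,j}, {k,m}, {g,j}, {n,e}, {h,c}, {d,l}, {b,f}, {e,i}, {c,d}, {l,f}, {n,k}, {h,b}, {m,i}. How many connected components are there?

3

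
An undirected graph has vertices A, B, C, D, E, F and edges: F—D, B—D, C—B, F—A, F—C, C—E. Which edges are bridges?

The edges on the cycle F-C-B-D-F are not bridges since each lies on that cycle.
But removing C—E disconnects C from E; removing F—A disconnects F from A — these are bridges.

A-F, C-E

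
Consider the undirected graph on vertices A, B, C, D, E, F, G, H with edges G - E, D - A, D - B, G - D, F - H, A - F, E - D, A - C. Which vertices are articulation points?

Removing A increases the component count from 1 to 3, so A is a cut vertex.
Removing D increases the component count from 1 to 3, so D is a cut vertex.
Removing F increases the component count from 1 to 2, so F is a cut vertex.
By contrast removing G leaves 1 component; it is not a cut vertex. No other vertex is a cut vertex either.

A, D, F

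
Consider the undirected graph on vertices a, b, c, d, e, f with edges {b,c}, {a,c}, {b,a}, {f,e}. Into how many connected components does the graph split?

d is isolated — a component by itself.
Starting from e we can reach e, f. That is one component of size 2.
Starting from a we can reach a, b, c. That is one component of size 3.
Total: 3 components.

3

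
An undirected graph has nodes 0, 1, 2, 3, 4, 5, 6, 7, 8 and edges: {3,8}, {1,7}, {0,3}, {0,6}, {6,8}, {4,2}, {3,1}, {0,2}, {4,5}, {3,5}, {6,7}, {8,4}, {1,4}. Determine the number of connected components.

Starting from 0 we can reach 0, 1, 2, 3, 4, 5, 6, 7, 8. That is one component of size 9.
Total: 1 component.

1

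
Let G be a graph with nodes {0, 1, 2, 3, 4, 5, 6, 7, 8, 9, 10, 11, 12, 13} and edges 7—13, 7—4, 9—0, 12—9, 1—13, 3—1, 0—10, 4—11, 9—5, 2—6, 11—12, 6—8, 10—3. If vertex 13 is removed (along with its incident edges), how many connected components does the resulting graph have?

2

With 13 gone, the remaining components are: {2, 6, 8}; {0, 1, 3, 4, 5, 7, 9, 10, 11, 12}.
That is 2 components.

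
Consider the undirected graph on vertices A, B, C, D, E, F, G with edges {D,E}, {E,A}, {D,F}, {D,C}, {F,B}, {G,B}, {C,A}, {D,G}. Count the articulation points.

Removing D increases the component count from 1 to 2, so D is a cut vertex.
By contrast removing F leaves 1 component; it is not a cut vertex. No other vertex is a cut vertex either.

1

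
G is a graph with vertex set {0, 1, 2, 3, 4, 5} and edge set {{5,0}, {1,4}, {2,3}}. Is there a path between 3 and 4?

No

The component containing 3 is {2, 3}, and 4 is not in it.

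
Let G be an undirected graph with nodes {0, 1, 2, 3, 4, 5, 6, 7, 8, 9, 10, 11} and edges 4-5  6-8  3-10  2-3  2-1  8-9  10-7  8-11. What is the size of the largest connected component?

5

0 is isolated — a component by itself.
Starting from 4 we can reach 4, 5. That is one component of size 2.
Starting from 6 we can reach 6, 8, 9, 11. That is one component of size 4.
Starting from 1 we can reach 1, 2, 3, 7, 10. That is one component of size 5.
The largest has 5 vertices.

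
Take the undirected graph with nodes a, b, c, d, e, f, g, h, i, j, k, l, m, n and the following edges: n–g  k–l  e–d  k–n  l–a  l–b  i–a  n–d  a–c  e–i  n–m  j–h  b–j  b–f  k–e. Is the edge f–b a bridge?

Removing f–b leaves no path between f and b: the component count goes from 1 to 2. So it is a bridge.

Yes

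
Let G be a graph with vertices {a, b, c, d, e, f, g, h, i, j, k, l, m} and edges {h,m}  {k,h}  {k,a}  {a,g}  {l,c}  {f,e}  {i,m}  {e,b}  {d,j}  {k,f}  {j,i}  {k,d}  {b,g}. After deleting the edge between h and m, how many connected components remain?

2

h and m are still connected via h-k-d-j-i-m, so the component count stays at 2.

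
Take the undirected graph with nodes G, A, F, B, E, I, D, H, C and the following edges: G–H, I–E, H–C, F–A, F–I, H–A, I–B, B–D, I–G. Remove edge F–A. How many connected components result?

F and A are still connected via F-I-G-H-A, so the component count stays at 1.

1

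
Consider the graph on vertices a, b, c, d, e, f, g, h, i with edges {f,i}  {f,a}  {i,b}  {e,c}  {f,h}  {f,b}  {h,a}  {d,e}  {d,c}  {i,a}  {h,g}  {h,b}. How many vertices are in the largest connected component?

Starting from c we can reach c, d, e. That is one component of size 3.
Starting from a we can reach a, b, f, g, h, i. That is one component of size 6.
The largest has 6 vertices.

6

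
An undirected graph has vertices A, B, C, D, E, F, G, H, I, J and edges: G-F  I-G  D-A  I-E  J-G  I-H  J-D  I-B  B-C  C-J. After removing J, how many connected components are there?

2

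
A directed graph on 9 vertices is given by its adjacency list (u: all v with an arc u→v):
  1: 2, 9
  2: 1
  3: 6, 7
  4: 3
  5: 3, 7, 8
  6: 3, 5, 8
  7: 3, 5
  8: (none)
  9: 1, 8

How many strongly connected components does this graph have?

{3, 5, 6, 7} are all mutually reachable — one SCC of size 4.
{1, 2, 9} are all mutually reachable — one SCC of size 3.
{4} is an SCC by itself.
{8} is an SCC by itself.
That gives 4 strongly connected components.

4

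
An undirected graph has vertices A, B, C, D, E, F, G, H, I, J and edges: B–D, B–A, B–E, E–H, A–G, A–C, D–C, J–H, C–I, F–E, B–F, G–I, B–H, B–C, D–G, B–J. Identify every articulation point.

Removing B increases the component count from 1 to 2, so B is a cut vertex.
By contrast removing J leaves 1 component; it is not a cut vertex. No other vertex is a cut vertex either.

B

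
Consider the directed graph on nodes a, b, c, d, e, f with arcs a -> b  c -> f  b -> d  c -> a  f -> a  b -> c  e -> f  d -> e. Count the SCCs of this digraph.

{a, b, c, d, e, f} are all mutually reachable — one SCC of size 6.
That gives 1 strongly connected component.

1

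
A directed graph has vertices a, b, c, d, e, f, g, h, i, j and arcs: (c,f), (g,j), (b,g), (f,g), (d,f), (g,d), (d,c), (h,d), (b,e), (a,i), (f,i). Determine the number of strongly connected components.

7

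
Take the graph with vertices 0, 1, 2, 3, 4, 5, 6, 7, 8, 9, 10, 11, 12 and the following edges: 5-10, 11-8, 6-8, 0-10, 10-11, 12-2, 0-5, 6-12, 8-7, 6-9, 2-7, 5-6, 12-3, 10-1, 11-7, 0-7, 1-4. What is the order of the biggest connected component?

Starting from 0 we can reach 0, 1, 2, 3, 4, 5, 6, 7, 8, 9, 10, 11, 12. That is one component of size 13.
The largest has 13 vertices.

13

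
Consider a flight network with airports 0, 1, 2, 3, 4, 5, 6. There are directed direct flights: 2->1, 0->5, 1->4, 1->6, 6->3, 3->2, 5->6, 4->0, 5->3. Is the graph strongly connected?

From 0 we can reach every vertex (0, 1, 2, 3, 4, 5, 6), and every vertex can reach 0 (0, 1, 2, 3, 4, 5, 6). So the whole graph is one strongly connected component.

Yes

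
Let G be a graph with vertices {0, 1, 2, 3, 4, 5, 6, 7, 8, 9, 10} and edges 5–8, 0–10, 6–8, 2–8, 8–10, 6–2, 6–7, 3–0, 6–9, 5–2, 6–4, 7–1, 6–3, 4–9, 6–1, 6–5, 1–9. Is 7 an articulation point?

Deleting 7 leaves 1 component (was 1) (its neighbors 1, 6 remain connected to each other), so 7 is not a cut vertex.

No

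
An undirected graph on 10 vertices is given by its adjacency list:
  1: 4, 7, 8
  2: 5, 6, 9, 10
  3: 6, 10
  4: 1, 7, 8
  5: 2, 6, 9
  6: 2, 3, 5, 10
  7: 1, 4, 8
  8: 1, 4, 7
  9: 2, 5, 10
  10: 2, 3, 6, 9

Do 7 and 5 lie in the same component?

The component containing 7 is {1, 4, 7, 8}, and 5 is not in it.

No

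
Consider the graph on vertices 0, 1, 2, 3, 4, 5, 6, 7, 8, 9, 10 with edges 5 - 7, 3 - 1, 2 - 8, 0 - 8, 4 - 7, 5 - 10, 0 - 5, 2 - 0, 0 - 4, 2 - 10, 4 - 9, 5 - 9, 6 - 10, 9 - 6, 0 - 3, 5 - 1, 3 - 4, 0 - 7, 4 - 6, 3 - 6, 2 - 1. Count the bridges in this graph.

The edges on the cycle 0-3-4-9-5-0 are not bridges since each lies on that cycle.
Every edge lies on some cycle, so there are no bridges.

0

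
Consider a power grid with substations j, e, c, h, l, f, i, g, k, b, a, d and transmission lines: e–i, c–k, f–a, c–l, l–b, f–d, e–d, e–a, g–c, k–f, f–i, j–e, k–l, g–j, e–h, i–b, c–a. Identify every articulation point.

e

Removing e increases the component count from 1 to 2, so e is a cut vertex.
By contrast removing h leaves 1 component; it is not a cut vertex. No other vertex is a cut vertex either.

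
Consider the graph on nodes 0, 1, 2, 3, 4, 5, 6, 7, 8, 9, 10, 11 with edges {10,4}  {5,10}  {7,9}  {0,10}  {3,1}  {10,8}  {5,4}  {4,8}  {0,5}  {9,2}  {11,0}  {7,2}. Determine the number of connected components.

4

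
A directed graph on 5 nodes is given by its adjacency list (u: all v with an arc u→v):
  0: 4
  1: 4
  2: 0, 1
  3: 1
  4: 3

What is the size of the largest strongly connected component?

3

{1, 3, 4} are all mutually reachable — one SCC of size 3.
{0} is an SCC by itself.
{2} is an SCC by itself.
The largest has 3 vertices.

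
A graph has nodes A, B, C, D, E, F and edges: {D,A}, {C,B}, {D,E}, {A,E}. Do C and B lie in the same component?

Yes

From C we can reach B, C, which includes B.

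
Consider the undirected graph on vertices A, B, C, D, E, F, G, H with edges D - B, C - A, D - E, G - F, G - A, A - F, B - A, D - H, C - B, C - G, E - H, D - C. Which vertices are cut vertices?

Removing D increases the component count from 1 to 2, so D is a cut vertex.
By contrast removing C leaves 1 component; it is not a cut vertex. No other vertex is a cut vertex either.

D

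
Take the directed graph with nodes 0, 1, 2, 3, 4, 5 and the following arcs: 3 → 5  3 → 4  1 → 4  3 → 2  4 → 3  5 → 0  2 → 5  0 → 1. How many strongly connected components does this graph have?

1

{0, 1, 2, 3, 4, 5} are all mutually reachable — one SCC of size 6.
That gives 1 strongly connected component.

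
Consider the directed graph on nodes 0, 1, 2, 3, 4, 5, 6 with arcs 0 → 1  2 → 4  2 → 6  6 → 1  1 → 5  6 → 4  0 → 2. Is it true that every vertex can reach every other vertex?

There is no directed path from 1 to 0, so the graph is not strongly connected.

No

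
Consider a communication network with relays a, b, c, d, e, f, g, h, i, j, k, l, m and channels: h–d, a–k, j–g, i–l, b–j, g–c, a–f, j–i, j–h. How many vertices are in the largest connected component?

8

e is isolated — a component by itself.
m is isolated — a component by itself.
Starting from a we can reach a, f, k. That is one component of size 3.
Starting from b we can reach b, c, d, g, h, i, j, l. That is one component of size 8.
The largest has 8 vertices.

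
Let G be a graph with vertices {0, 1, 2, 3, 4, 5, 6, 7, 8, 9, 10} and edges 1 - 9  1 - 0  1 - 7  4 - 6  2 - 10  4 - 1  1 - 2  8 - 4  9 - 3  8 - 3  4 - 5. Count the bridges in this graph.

6

The edges on the cycle 8-4-1-9-3-8 are not bridges since each lies on that cycle.
But removing 0 - 1 disconnects 0 from 1; removing 4 - 6 disconnects 4 from 6; removing 1 - 7 disconnects 1 from 7; removing 1 - 2 disconnects 1 from 2 — these are bridges.
In total 6 edges are bridges.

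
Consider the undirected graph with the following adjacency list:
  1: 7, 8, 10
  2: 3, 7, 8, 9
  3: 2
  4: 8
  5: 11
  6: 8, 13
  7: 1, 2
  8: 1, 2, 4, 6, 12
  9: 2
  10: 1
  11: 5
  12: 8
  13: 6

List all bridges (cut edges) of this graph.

1-10, 11-5, 12-8, 13-6, 2-3, 2-9, 4-8, 6-8

The edges on the cycle 2-7-1-8-2 are not bridges since each lies on that cycle.
But removing 1-10 disconnects 1 from 10; removing 12-8 disconnects 12 from 8; removing 11-5 disconnects 11 from 5; removing 8-6 disconnects 8 from 6 — these are bridges.
In total 8 edges are bridges.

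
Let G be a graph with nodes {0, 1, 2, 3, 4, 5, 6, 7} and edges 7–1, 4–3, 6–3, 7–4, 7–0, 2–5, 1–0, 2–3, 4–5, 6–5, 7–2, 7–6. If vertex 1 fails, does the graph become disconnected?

No

Deleting 1 leaves 1 component (was 1) (its neighbors 0, 7 remain connected to each other), so 1 is not a cut vertex.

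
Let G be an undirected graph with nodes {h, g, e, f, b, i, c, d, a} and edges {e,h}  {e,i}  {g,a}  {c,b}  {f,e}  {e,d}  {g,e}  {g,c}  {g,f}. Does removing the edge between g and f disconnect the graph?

After removing g-f, the path g-e-f still connects them, so the edge is not a bridge.

No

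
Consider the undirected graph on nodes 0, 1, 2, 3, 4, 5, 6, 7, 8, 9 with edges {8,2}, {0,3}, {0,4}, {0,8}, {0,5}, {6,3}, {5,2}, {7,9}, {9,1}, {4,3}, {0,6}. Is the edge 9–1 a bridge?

Yes

Removing 9–1 leaves no path between 9 and 1: the component count goes from 2 to 3. So it is a bridge.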